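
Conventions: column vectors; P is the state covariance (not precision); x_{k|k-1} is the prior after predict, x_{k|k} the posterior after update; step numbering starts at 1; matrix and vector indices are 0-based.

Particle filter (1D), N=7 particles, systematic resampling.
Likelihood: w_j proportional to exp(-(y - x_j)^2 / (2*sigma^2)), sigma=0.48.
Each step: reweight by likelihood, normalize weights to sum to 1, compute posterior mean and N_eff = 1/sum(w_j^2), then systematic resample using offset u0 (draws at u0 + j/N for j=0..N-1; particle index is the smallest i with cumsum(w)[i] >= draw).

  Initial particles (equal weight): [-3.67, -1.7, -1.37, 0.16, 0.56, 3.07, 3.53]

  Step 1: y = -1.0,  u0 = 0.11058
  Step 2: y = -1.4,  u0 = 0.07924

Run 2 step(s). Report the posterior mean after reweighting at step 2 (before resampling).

step 1: w=[0.0000, 0.3010, 0.6476, 0.0470, 0.0044, 0.0000, 0.0000]  mean=-1.3888  Neff=1.9524  idx=[1, 1, 2, 2, 2, 2, 3]
step 2: w=[0.1458, 0.1458, 0.1769, 0.1769, 0.1769, 0.1769, 0.0009]  mean=-1.4648  Neff=5.9646  idx=[0, 1, 2, 3, 4, 4, 5]

post_mean = -1.4648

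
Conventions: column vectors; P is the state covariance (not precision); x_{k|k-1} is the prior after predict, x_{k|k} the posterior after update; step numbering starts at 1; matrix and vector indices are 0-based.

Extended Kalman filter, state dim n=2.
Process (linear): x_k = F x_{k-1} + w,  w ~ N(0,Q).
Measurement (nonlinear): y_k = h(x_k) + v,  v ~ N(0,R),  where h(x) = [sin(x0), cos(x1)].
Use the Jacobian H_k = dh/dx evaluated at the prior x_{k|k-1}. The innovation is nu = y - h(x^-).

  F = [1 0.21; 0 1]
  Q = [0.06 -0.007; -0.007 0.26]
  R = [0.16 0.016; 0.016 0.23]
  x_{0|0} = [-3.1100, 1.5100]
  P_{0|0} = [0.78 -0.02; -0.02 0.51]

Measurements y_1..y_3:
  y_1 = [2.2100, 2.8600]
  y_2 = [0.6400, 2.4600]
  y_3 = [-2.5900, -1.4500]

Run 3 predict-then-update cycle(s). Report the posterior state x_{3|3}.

x_post = [-6.7226, 1.5682]

step 1: x^-=[-2.7929, 1.5100]  P^-=[0.8541 0.0801; 0.0801 0.7700]  H_jac=[-0.9398 0.0000; 0.0000 -0.9982]  S=[0.9144 0.0911; 0.0911 0.9972]  K=[-0.8779 0.0001; -0.0056 -0.7703]  nu=[2.5517, 2.7992]  x^+=[-5.0327, -0.6603]  P^+=[0.1494 0.0141; 0.0141 0.1776]
step 2: x^-=[-5.1714, -0.6603]  P^-=[0.2232 0.0443; 0.0443 0.4376]  H_jac=[0.4431 0.0000; 0.0000 0.6134]  S=[0.2038 0.0281; 0.0281 0.3946]  K=[0.4804 0.0348; 0.0028 0.6799]  nu=[-0.2565, 1.6702]  x^+=[-5.2365, 0.4746]  P^+=[0.1747 0.0256; 0.0256 0.2550]
step 3: x^-=[-5.1369, 0.4746]  P^-=[0.2567 0.0721; 0.0721 0.5150]  H_jac=[0.4118 0.0000; 0.0000 -0.4570]  S=[0.2035 0.0024; 0.0024 0.3375]  K=[0.5206 -0.1014; 0.1543 -0.6983]  nu=[-3.5013, -2.3395]  x^+=[-6.7226, 1.5682]  P^+=[0.1983 0.0328; 0.0328 0.3461]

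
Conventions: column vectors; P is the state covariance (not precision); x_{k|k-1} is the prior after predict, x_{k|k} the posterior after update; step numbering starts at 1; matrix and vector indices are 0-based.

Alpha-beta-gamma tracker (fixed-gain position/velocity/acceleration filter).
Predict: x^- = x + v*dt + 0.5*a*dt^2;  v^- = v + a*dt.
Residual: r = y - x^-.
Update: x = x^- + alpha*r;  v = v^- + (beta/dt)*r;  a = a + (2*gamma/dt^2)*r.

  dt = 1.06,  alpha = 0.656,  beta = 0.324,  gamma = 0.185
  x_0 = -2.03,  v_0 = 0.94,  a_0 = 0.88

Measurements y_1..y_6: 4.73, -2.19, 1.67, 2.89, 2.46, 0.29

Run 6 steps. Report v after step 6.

step 1: x_pred=-0.5392  r=5.2692  x^+=2.9174  v^+=3.4834  a^+=2.6151
step 2: x_pred=8.0790  r=-10.2690  x^+=1.3425  v^+=3.1166  a^+=-0.7664
step 3: x_pred=4.2156  r=-2.5456  x^+=2.5457  v^+=1.5261  a^+=-1.6047
step 4: x_pred=3.2619  r=-0.3719  x^+=3.0179  v^+=-0.2885  a^+=-1.7271
step 5: x_pred=1.7418  r=0.7182  x^+=2.2130  v^+=-1.8997  a^+=-1.4906
step 6: x_pred=-0.6382  r=0.9282  x^+=-0.0293  v^+=-3.1961  a^+=-1.1850

v_post = -3.1961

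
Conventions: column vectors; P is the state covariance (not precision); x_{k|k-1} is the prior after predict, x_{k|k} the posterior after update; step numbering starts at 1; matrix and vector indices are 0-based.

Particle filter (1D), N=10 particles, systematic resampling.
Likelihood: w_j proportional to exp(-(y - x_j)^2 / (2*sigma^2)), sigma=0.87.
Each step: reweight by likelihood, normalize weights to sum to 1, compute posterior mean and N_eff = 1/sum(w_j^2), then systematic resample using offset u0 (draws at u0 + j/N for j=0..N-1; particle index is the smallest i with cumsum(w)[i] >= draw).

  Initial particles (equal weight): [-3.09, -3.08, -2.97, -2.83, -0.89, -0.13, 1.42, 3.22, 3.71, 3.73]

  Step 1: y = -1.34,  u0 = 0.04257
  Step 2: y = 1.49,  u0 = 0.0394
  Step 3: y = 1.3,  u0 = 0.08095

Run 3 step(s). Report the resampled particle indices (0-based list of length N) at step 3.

step 1: w=[0.0684, 0.0700, 0.0895, 0.1194, 0.4526, 0.1967, 0.0034, 0.0000, 0.0000, 0.0000]  mean=-1.4543  Neff=3.6308  idx=[0, 2, 3, 3, 4, 4, 4, 4, 5, 5]
step 2: w=[0.0000, 0.0000, 0.0000, 0.0000, 0.0529, 0.0529, 0.0529, 0.0529, 0.3942, 0.3942]  mean=-0.2909  Neff=3.1062  idx=[4, 6, 8, 8, 8, 8, 9, 9, 9, 9]
step 3: w=[0.0195, 0.0195, 0.1201, 0.1201, 0.1201, 0.1201, 0.1201, 0.1201, 0.1201, 0.1201]  mean=-0.1597  Neff=8.6062  idx=[2, 3, 4, 4, 5, 6, 7, 8, 9, 9]

resampled_idx = [2, 3, 4, 4, 5, 6, 7, 8, 9, 9]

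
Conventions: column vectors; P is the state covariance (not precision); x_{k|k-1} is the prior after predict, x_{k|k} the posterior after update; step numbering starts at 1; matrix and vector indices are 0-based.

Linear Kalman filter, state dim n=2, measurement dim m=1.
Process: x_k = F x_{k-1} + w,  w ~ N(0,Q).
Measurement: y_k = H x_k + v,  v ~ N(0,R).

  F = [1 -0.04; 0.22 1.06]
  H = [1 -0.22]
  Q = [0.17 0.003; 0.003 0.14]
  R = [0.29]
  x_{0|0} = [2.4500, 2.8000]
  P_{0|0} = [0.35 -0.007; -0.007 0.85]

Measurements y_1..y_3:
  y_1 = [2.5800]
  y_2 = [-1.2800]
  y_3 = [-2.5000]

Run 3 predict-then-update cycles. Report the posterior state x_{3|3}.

step 1: x^-=[2.3380, 3.5070]  P^-=[0.5219 0.0366; 0.0366 1.1087]  S=[0.8495]  K=[0.6049; -0.2441]  nu=[1.0135]  x^+=[2.9511, 3.2596]  P^+=[0.2111 0.1620; 0.1620 1.0581]
step 2: x^-=[2.8207, 4.1045]  P^-=[0.3698 0.1749; 0.1749 1.4147]  S=[0.6513]  K=[0.5087; -0.2093]  nu=[-3.1977]  x^+=[1.1940, 4.7739]  P^+=[0.2013 0.2442; 0.2442 1.3862]
step 3: x^-=[1.0031, 5.3230]  P^-=[0.3539 0.2453; 0.2453 1.8211]  S=[0.6242]  K=[0.4806; -0.2490]  nu=[-2.3320]  x^+=[-0.1177, 5.9036]  P^+=[0.2098 0.3199; 0.3199 1.7825]

x_post = [-0.1177, 5.9036]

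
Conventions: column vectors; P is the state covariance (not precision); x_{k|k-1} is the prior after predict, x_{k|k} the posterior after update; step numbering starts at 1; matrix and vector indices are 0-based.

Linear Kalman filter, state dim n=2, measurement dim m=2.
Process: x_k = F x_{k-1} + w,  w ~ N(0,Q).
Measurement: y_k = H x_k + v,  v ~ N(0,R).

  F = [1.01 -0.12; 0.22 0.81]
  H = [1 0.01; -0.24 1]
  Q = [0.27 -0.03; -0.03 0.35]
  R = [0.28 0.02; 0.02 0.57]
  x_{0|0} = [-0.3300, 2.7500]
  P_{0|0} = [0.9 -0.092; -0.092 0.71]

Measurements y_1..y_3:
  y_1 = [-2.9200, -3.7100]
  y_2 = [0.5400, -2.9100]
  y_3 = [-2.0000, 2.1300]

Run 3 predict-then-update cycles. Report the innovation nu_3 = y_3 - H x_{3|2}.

step 1: x^-=[-0.6633, 2.1549]  P^-=[1.2206 0.0281; 0.0281 0.8266]  S=[1.5013 -0.2366; -0.2366 1.4534]  K=[0.8052 -0.0511; 0.1161 0.5830]  nu=[-2.2782, -6.0241]  x^+=[-2.1898, -1.6217]  P^+=[0.2240 0.0407; 0.0407 0.3444]
step 2: x^-=[-2.0171, -1.7953]  P^-=[0.4936 0.0186; 0.0186 0.6013]  S=[0.7740 -0.0739; -0.0739 1.1909]  K=[0.6337 -0.0446; 0.0801 0.5062]  nu=[2.5750, -1.5988]  x^+=[-0.3141, -2.3984]  P^+=[0.1762 0.0296; 0.0296 0.2972]
step 3: x^-=[-0.0294, -2.0118]  P^-=[0.4469 0.0037; 0.0037 0.5641]  S=[0.7270 -0.0779; -0.0779 1.1581]  K=[0.6096 -0.0484; 0.0654 0.4907]  nu=[-1.9505, 4.1347]  x^+=[-1.4185, -0.1104]  P^+=[0.1695 0.0253; 0.0253 0.2871]

innov = [-1.9505, 4.1347]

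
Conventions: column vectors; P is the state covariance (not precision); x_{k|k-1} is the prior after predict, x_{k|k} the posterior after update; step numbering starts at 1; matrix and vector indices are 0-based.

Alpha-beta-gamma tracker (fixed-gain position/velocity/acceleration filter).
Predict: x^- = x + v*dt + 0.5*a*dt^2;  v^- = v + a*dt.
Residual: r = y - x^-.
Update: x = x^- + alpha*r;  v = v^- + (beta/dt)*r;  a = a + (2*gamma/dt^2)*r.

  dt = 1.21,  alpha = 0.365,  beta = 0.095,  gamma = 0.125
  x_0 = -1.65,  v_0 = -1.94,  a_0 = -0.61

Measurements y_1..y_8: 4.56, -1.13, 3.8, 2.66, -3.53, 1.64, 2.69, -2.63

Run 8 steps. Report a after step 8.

a_post = -5.2547

step 1: x_pred=-4.4440  r=9.0040  x^+=-1.1575  v^+=-1.9712  a^+=0.9275
step 2: x_pred=-2.8637  r=1.7337  x^+=-2.2309  v^+=-0.7128  a^+=1.2235
step 3: x_pred=-2.1978  r=5.9978  x^+=-0.0086  v^+=1.2385  a^+=2.2476
step 4: x_pred=3.1353  r=-0.4753  x^+=2.9618  v^+=3.9208  a^+=2.1665
step 5: x_pred=9.2920  r=-12.8220  x^+=4.6119  v^+=5.5355  a^+=-0.0229
step 6: x_pred=11.2931  r=-9.6531  x^+=7.7697  v^+=4.7499  a^+=-1.6712
step 7: x_pred=12.2937  r=-9.6037  x^+=8.7883  v^+=1.9737  a^+=-3.3111
step 8: x_pred=8.7526  r=-11.3826  x^+=4.5980  v^+=-2.9264  a^+=-5.2547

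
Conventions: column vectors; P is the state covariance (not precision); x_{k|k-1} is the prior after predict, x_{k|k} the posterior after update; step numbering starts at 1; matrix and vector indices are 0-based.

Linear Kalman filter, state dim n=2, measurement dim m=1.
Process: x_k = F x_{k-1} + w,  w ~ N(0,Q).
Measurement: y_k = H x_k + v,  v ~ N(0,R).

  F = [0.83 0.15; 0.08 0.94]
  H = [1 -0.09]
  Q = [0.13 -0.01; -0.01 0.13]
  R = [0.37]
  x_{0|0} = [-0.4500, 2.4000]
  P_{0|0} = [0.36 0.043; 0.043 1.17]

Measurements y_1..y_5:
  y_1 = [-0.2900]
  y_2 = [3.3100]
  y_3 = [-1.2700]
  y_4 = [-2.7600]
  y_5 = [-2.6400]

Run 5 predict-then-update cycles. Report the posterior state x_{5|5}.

step 1: x^-=[-0.0135, 2.2200]  P^-=[0.4150 0.2129; 0.2129 1.1726]  S=[0.7562]  K=[0.5235; 0.1420]  nu=[-0.0767]  x^+=[-0.0537, 2.2091]  P^+=[0.2078 0.1567; 0.1567 1.1573]
step 2: x^-=[0.2868, 2.0723]  P^-=[0.3382 0.2911; 0.2911 1.1775]  S=[0.6653]  K=[0.4689; 0.2783]  nu=[3.2097]  x^+=[1.7920, 2.9654]  P^+=[0.1919 0.2043; 0.2043 1.1260]
step 3: x^-=[1.9322, 2.9309]  P^-=[0.3384 0.3234; 0.3234 1.1569]  S=[0.6596]  K=[0.4689; 0.3324]  nu=[-2.9384]  x^+=[0.5542, 1.9542]  P^+=[0.1934 0.2205; 0.2205 1.0840]
step 4: x^-=[0.7531, 1.8813]  P^-=[0.3425 0.3304; 0.3304 1.1222]  S=[0.6621]  K=[0.4724; 0.3465]  nu=[-3.3438]  x^+=[-0.8264, 0.7228]  P^+=[0.1948 0.2220; 0.2220 1.0428]
step 5: x^-=[-0.5775, 0.6133]  P^-=[0.3429 0.3259; 0.3259 1.0860]  S=[0.6631]  K=[0.4729; 0.3440]  nu=[-2.0073]  x^+=[-1.5268, -0.0773]  P^+=[0.1946 0.2180; 0.2180 1.0075]

x_post = [-1.5268, -0.0773]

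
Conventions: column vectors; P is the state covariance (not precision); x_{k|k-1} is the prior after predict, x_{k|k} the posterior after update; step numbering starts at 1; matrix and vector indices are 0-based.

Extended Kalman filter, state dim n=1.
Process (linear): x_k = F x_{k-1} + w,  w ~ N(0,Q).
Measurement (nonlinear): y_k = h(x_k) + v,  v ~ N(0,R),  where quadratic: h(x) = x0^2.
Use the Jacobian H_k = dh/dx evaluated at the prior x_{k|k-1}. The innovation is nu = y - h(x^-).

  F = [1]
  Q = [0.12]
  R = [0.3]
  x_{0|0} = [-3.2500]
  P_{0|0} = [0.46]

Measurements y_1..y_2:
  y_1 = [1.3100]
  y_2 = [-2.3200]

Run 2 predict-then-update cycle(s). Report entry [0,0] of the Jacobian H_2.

step 1: x^-=[-3.2500]  P^-=[0.5800]  H_jac=[-6.5000]  S=[24.8050]  K=[-0.1520]  nu=[-9.2525]  x^+=[-1.8438]  P^+=[0.0070]
step 2: x^-=[-1.8438]  P^-=[0.1270]  H_jac=[-3.6875]  S=[2.0271]  K=[-0.2311]  nu=[-5.7194]  x^+=[-0.5223]  P^+=[0.0188]

H_jac[0,0] = -3.6875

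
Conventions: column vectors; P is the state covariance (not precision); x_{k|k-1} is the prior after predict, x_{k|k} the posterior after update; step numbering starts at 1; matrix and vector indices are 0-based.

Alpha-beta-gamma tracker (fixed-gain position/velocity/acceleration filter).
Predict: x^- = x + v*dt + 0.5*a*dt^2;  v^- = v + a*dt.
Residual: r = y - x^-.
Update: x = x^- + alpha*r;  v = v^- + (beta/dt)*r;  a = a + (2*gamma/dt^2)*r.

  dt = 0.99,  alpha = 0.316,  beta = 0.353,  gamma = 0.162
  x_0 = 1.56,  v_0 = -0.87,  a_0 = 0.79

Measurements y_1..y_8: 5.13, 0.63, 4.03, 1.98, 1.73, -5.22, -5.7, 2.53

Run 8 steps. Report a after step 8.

step 1: x_pred=1.0858  r=4.0442  x^+=2.3638  v^+=1.3541  a^+=2.1269
step 2: x_pred=4.7467  r=-4.1167  x^+=3.4458  v^+=1.9919  a^+=0.7660
step 3: x_pred=5.7932  r=-1.7632  x^+=5.2360  v^+=2.1216  a^+=0.1832
step 4: x_pred=7.4261  r=-5.4461  x^+=5.7052  v^+=0.3610  a^+=-1.6172
step 5: x_pred=5.2701  r=-3.5401  x^+=4.1514  v^+=-2.5023  a^+=-2.7875
step 6: x_pred=0.3081  r=-5.5281  x^+=-1.4387  v^+=-7.2330  a^+=-4.6150
step 7: x_pred=-10.8610  r=5.1610  x^+=-9.2301  v^+=-9.9616  a^+=-2.9088
step 8: x_pred=-20.5176  r=23.0476  x^+=-13.2345  v^+=-4.6234  a^+=4.7102

a_post = 4.7102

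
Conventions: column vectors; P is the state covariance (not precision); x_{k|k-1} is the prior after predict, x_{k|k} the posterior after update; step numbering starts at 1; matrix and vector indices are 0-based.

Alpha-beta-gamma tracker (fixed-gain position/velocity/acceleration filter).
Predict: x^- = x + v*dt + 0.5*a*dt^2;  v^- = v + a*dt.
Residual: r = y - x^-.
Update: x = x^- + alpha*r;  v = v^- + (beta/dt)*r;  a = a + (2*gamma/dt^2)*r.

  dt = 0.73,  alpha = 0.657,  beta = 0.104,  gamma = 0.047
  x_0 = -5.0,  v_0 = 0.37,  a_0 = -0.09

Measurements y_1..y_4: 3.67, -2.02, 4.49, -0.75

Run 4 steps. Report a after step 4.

a_post = 0.1119

step 1: x_pred=-4.7539  r=8.4239  x^+=0.7806  v^+=1.5044  a^+=1.3959
step 2: x_pred=2.2508  r=-4.2708  x^+=-0.5551  v^+=1.9150  a^+=0.6426
step 3: x_pred=1.0140  r=3.4760  x^+=3.2977  v^+=2.8793  a^+=1.2557
step 4: x_pred=5.7342  r=-6.4842  x^+=1.4741  v^+=2.8722  a^+=0.1119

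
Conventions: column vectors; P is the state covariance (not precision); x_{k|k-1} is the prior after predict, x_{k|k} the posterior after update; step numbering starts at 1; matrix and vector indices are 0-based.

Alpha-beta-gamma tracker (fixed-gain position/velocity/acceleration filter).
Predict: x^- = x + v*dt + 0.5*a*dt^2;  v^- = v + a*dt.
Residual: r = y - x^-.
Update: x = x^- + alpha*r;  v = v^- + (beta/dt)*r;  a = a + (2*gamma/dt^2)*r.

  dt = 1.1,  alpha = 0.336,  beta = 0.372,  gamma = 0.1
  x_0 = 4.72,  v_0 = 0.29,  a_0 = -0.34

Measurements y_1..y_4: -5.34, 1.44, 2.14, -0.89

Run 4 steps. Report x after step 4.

x_post = -4.4027

step 1: x_pred=4.8333  r=-10.1733  x^+=1.4151  v^+=-3.5244  a^+=-2.0215
step 2: x_pred=-3.6848  r=5.1248  x^+=-1.9629  v^+=-4.0150  a^+=-1.1745
step 3: x_pred=-7.0899  r=9.2299  x^+=-3.9887  v^+=-2.1855  a^+=0.3511
step 4: x_pred=-6.1803  r=5.2903  x^+=-4.4027  v^+=-0.0102  a^+=1.2256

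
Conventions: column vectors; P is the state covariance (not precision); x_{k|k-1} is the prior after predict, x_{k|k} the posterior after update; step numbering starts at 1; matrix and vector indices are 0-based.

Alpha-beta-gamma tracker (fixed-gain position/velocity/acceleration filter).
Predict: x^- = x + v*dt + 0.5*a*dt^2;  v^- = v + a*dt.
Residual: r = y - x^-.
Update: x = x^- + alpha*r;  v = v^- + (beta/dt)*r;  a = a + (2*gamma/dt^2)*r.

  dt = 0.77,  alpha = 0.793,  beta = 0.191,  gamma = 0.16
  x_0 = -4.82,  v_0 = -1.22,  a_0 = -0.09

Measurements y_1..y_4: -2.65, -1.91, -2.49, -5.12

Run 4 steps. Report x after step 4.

x_post = -4.0374

step 1: x_pred=-5.7861  r=3.1361  x^+=-3.2992  v^+=-0.5114  a^+=1.6026
step 2: x_pred=-3.2178  r=1.3078  x^+=-2.1807  v^+=1.0470  a^+=2.3085
step 3: x_pred=-0.6902  r=-1.7998  x^+=-2.1174  v^+=2.3781  a^+=1.3371
step 4: x_pred=0.1101  r=-5.2301  x^+=-4.0374  v^+=2.1103  a^+=-1.4857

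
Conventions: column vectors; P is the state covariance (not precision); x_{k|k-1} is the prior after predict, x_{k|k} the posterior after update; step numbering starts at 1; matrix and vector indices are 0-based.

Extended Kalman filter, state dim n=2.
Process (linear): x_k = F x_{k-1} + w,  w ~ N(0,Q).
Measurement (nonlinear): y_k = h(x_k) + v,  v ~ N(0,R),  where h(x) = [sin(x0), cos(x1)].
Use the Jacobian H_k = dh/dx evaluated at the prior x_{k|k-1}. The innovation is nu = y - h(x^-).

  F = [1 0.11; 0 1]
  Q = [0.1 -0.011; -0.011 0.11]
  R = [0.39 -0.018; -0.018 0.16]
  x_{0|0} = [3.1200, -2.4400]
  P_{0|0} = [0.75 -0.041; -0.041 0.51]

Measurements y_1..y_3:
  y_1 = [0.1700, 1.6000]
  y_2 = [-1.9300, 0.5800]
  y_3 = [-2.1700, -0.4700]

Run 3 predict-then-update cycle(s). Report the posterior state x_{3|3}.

x_post = [4.5170, -1.0946]

step 1: x^-=[2.8516, -2.4400]  P^-=[0.8472 0.0041; 0.0041 0.6200]  H_jac=[-0.9582 0.0000; 0.0000 0.6454]  S=[1.1679 -0.0205; -0.0205 0.4183]  K=[-0.6956 -0.0278; 0.0135 0.9574]  nu=[-0.1159, 2.3638]  x^+=[2.8665, -0.1785]  P^+=[0.2826 0.0125; 0.0125 0.2369]
step 2: x^-=[2.8468, -0.1785]  P^-=[0.3882 0.0276; 0.0276 0.3469]  H_jac=[-0.9569 0.0000; 0.0000 0.1776]  S=[0.7454 -0.0227; -0.0227 0.1709]  K=[-0.4994 -0.0376; -0.0245 0.3572]  nu=[-2.2205, -0.4041]  x^+=[3.9711, -0.2685]  P^+=[0.2029 0.0167; 0.0167 0.3243]
step 3: x^-=[3.9415, -0.2685]  P^-=[0.3105 0.0414; 0.0414 0.4343]  H_jac=[-0.6967 0.0000; 0.0000 0.2653]  S=[0.5407 -0.0256; -0.0256 0.1906]  K=[-0.3999 0.0038; -0.0248 0.6012]  nu=[-1.4527, -1.4342]  x^+=[4.5170, -1.0946]  P^+=[0.2239 0.0294; 0.0294 0.3643]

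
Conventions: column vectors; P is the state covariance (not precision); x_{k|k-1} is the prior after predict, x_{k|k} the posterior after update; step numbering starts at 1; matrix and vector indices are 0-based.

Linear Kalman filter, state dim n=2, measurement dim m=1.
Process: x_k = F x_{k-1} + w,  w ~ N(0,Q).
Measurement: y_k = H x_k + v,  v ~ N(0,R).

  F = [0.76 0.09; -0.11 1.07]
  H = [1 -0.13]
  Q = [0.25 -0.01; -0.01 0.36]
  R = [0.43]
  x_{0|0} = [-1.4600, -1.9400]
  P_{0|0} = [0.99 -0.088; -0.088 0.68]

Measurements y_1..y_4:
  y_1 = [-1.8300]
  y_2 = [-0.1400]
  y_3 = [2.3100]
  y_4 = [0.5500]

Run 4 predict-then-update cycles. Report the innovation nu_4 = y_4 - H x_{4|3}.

step 1: x^-=[-1.2842, -1.9152]  P^-=[0.8153 -0.0980; -0.0980 1.1712]  S=[1.2906]  K=[0.6416; -0.1939]  nu=[-0.7948]  x^+=[-1.7941, -1.7611]  P^+=[0.2840 0.0626; 0.0626 1.1227]
step 2: x^-=[-1.5220, -1.6870]  P^-=[0.4317 0.1246; 0.1246 1.6341]  S=[0.8569]  K=[0.4849; -0.1024]  nu=[1.1627]  x^+=[-0.9583, -1.8061]  P^+=[0.2302 0.1672; 0.1672 1.6251]
step 3: x^-=[-0.8908, -1.8272]  P^-=[0.4190 0.2616; 0.2616 2.1840]  S=[0.8179]  K=[0.4707; -0.0273]  nu=[2.9633]  x^+=[0.5041, -1.9081]  P^+=[0.2378 0.2721; 0.2721 2.1834]
step 4: x^-=[0.2114, -2.0972]  P^-=[0.4423 0.3990; 0.3990 2.7986]  S=[0.8158]  K=[0.4785; 0.0431]  nu=[0.0660]  x^+=[0.2429, -2.0943]  P^+=[0.2554 0.3821; 0.3821 2.7971]

innov = [0.0660]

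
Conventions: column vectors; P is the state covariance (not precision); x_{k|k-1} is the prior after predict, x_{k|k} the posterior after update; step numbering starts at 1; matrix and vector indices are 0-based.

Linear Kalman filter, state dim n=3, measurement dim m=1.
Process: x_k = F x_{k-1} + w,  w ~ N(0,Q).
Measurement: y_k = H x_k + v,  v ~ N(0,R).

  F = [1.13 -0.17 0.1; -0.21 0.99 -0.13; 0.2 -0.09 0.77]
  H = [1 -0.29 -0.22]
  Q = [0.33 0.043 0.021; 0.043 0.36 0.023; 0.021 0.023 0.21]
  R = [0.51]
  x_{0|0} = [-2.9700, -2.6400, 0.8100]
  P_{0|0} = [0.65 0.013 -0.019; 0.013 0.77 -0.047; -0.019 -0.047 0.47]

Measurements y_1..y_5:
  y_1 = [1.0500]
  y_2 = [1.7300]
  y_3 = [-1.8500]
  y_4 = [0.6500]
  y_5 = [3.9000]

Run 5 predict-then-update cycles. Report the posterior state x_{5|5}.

step 1: x^-=[-2.8263, -2.0952, 0.2673]  P^-=[1.1792 -0.2344 0.2038; -0.2344 1.1569 -0.1499; 0.2038 -0.1499 0.5211]  S=[1.8390]  K=[0.6539; -0.2920; 0.0721]  nu=[3.3275]  x^+=[-0.6506, -3.0668, 0.5073]  P^+=[0.3930 0.1167 0.1171; 0.1167 1.0001 -0.1112; 0.1171 -0.1112 0.5115]
step 2: x^-=[-0.1631, -2.9655, 0.5365]  P^-=[0.8513 -0.1237 0.2684; -0.1237 1.3527 -0.2166; 0.2684 -0.2166 0.5844]  S=[1.4294]  K=[0.5794; -0.3277; 0.1418]  nu=[1.1511]  x^+=[0.5038, -3.3426, 0.6997]  P^+=[0.3715 0.1476 0.1510; 0.1476 1.1993 -0.1502; 0.1510 -0.1502 0.5556]
step 3: x^-=[1.2076, -3.5060, 0.9404]  P^-=[0.8271 -0.1273 0.3015; -0.1273 1.5467 -0.2676; 0.3015 -0.2676 0.6260]  S=[1.4045]  K=[0.5680; -0.3681; 0.1719]  nu=[-3.8674]  x^+=[-0.9890, -2.0825, 0.2758]  P^+=[0.3741 0.1663 0.1644; 0.1663 1.3564 -0.1788; 0.1644 -0.1788 0.5845]
step 4: x^-=[-0.7359, -1.8898, 0.2020]  P^-=[0.8320 -0.1389 0.3201; -0.1389 1.7016 -0.3052; 0.3201 -0.3052 0.6520]  S=[1.4175]  K=[0.5657; -0.3988; 0.1871]  nu=[0.8823]  x^+=[-0.2368, -2.2416, 0.3670]  P^+=[0.3784 0.1808 0.1701; 0.1808 1.4762 -0.1995; 0.1701 -0.1995 0.6023]
step 5: x^-=[0.1502, -2.2172, 0.4370]  P^-=[0.8376 -0.1470 0.3302; -0.1470 1.8192 -0.3318; 0.3302 -0.3318 0.6677]  S=[1.4305]  K=[0.5645; -0.4205; 0.1954]  nu=[3.2029]  x^+=[1.9583, -3.5641, 1.0629]  P^+=[0.3817 0.1926 0.1724; 0.1926 1.5662 -0.2143; 0.1724 -0.2143 0.6131]

x_post = [1.9583, -3.5641, 1.0629]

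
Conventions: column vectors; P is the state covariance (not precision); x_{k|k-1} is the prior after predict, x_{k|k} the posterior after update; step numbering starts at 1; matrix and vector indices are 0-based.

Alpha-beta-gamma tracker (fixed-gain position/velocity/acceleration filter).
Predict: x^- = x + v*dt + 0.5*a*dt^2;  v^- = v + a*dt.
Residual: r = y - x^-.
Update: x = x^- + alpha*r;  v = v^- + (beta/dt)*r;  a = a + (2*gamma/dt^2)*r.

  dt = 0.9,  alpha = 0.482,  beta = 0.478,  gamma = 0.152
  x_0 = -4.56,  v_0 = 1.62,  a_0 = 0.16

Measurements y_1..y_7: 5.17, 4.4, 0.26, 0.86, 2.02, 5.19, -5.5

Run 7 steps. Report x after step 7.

step 1: x_pred=-3.0372  r=8.2072  x^+=0.9187  v^+=6.1229  a^+=3.2402
step 2: x_pred=7.7416  r=-3.3416  x^+=6.1310  v^+=7.2644  a^+=1.9861
step 3: x_pred=13.4733  r=-13.2133  x^+=7.1045  v^+=2.0342  a^+=-2.9730
step 4: x_pred=7.7312  r=-6.8712  x^+=4.4193  v^+=-4.2909  a^+=-5.5518
step 5: x_pred=-1.6910  r=3.7110  x^+=0.0977  v^+=-7.3165  a^+=-4.1590
step 6: x_pred=-8.1715  r=13.3615  x^+=-1.7313  v^+=-3.9631  a^+=0.8557
step 7: x_pred=-4.9516  r=-0.5484  x^+=-5.2159  v^+=-3.4843  a^+=0.6499

x_post = -5.2159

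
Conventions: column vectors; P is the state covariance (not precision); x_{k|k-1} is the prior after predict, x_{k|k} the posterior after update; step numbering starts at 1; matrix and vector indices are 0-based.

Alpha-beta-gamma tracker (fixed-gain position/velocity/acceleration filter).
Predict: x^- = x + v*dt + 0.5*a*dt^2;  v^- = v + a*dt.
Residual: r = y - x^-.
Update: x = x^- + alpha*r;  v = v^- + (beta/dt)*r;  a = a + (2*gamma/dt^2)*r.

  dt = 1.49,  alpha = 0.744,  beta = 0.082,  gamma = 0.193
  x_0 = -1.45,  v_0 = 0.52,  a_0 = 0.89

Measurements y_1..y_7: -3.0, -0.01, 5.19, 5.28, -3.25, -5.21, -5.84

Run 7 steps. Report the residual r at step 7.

step 1: x_pred=0.3127  r=-3.3127  x^+=-2.1519  v^+=1.6638  a^+=0.3140
step 2: x_pred=0.6757  r=-0.6857  x^+=0.1655  v^+=2.0940  a^+=0.1948
step 3: x_pred=3.5018  r=1.6882  x^+=4.7578  v^+=2.4771  a^+=0.4883
step 4: x_pred=8.9908  r=-3.7108  x^+=6.2300  v^+=3.0005  a^+=-0.1568
step 5: x_pred=10.5266  r=-13.7766  x^+=0.2768  v^+=2.0086  a^+=-2.5521
step 6: x_pred=0.4367  r=-5.6467  x^+=-3.7644  v^+=-2.1048  a^+=-3.5339
step 7: x_pred=-10.8234  r=4.9834  x^+=-7.1158  v^+=-7.0961  a^+=-2.6675

resid = 4.9834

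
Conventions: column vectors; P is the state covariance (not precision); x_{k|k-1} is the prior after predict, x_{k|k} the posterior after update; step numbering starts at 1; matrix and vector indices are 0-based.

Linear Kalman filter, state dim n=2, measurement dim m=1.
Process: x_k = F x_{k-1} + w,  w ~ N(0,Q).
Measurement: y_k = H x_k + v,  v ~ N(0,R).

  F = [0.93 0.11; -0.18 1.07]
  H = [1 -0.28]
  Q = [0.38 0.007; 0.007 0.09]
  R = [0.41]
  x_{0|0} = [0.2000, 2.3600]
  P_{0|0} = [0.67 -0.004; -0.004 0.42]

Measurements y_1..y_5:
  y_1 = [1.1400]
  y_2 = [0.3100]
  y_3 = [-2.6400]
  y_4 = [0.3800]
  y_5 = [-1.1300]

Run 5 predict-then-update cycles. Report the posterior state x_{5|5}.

step 1: x^-=[0.4456, 2.4892]  P^-=[0.9637 -0.0596; -0.0596 0.5941]  S=[1.4537]  K=[0.6744; -0.1554]  nu=[1.3914]  x^+=[1.3840, 2.2729]  P^+=[0.3025 0.0928; 0.0928 0.5590]
step 2: x^-=[1.5371, 2.1829]  P^-=[0.6674 0.1126; 0.1126 0.7040]  S=[1.0695]  K=[0.5945; -0.0790]  nu=[-0.6159]  x^+=[1.1710, 2.2316]  P^+=[0.2894 0.1629; 0.1629 0.6974]
step 3: x^-=[1.3345, 2.1770]  P^-=[0.6720 0.1995; 0.1995 0.8350]  S=[1.0358]  K=[0.5949; -0.0331]  nu=[-3.3649]  x^+=[-0.6673, 2.2885]  P^+=[0.3055 0.2199; 0.2199 0.8339]
step 4: x^-=[-0.3688, 2.5688]  P^-=[0.6993 0.2685; 0.2685 0.9699]  S=[1.0350]  K=[0.6030; -0.0030]  nu=[1.4681]  x^+=[0.5165, 2.5644]  P^+=[0.3229 0.2704; 0.2704 0.9699]
step 5: x^-=[0.7624, 2.6510]  P^-=[0.7264 0.3308; 0.3308 1.1068]  S=[1.0379]  K=[0.6106; 0.0201]  nu=[-1.1501]  x^+=[0.0601, 2.6278]  P^+=[0.3394 0.3180; 0.3180 1.1064]

x_post = [0.0601, 2.6278]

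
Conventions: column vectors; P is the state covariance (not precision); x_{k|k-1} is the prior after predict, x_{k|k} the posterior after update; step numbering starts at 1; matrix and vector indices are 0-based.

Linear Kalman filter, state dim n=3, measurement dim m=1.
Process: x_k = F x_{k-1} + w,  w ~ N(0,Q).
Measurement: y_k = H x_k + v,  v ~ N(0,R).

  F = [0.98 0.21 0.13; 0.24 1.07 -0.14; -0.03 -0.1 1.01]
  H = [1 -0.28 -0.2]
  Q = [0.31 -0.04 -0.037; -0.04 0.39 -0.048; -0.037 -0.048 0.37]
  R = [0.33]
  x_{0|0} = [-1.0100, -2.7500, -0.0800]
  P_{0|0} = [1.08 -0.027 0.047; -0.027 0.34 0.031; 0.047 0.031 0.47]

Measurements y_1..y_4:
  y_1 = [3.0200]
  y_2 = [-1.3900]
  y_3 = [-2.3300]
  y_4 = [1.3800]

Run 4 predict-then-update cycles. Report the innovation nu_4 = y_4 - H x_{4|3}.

innov = [3.7218]

step 1: x^-=[-1.5777, -3.1737, 0.2245]  P^-=[1.3727 0.2506 0.0411; 0.2506 0.8244 -0.1116; 0.0411 -0.1116 0.8445]  S=[1.6318]  K=[0.7932; 0.0258; -0.0592]  nu=[3.7540]  x^+=[1.3998, -3.0769, 0.0025]  P^+=[0.3461 0.2172 0.1177; 0.2172 0.8233 -0.1091; 0.1177 -0.1091 0.8388]
step 2: x^-=[0.7260, -2.9566, 0.2682]  P^-=[0.8063 0.4254 0.1173; 0.4254 1.5053 -0.3598; 0.1173 -0.3598 1.2504]  S=[0.9789]  K=[0.6781; 0.0775; -0.0327]  nu=[-2.8902]  x^+=[-1.2337, -3.1807, 0.3627]  P^+=[0.3563 0.3740 0.1390; 0.3740 1.4994 -0.3573; 0.1390 -0.3573 1.2494]
step 3: x^-=[-1.8298, -3.7502, 0.7214]  P^-=[0.9092 0.7150 0.1120; 0.7150 2.4414 -0.7655; 0.1120 -0.7655 1.7258]  S=[0.9687]  K=[0.7088; 0.1905; -0.0194]  nu=[-1.4059]  x^+=[-2.8264, -4.0180, 0.7487]  P^+=[0.4226 0.5842 0.1254; 0.5842 2.4063 -0.7619; 0.1254 -0.7619 1.7255]
step 4: x^-=[-3.5163, -5.0824, 1.2427]  P^-=[1.0819 1.1139 0.0376; 1.1139 3.7230 -1.3884; 0.0376 -1.3884 2.3044]  S=[1.0017]  K=[0.7612; 0.3485; -0.0345]  nu=[3.7218]  x^+=[-0.6831, -3.7852, 1.1143]  P^+=[0.5015 0.8481 0.0639; 0.8481 3.6014 -1.3764; 0.0639 -1.3764 2.3032]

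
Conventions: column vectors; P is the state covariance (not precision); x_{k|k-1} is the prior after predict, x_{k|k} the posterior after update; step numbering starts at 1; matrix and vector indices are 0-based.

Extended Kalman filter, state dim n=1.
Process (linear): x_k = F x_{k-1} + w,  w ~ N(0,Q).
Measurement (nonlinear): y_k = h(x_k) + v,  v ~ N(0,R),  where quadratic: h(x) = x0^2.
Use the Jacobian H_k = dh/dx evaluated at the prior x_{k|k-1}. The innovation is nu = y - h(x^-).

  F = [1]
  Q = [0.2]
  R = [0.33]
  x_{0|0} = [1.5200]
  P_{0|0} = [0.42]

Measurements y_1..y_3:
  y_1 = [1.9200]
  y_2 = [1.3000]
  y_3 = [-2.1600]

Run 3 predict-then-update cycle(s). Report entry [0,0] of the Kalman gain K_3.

K[0,0] = 0.3352

step 1: x^-=[1.5200]  P^-=[0.6200]  H_jac=[3.0400]  S=[6.0598]  K=[0.3110]  nu=[-0.3904]  x^+=[1.3986]  P^+=[0.0338]
step 2: x^-=[1.3986]  P^-=[0.2338]  H_jac=[2.7971]  S=[2.1590]  K=[0.3029]  nu=[-0.6560]  x^+=[1.1999]  P^+=[0.0357]
step 3: x^-=[1.1999]  P^-=[0.2357]  H_jac=[2.3998]  S=[1.6876]  K=[0.3352]  nu=[-3.5997]  x^+=[-0.0068]  P^+=[0.0461]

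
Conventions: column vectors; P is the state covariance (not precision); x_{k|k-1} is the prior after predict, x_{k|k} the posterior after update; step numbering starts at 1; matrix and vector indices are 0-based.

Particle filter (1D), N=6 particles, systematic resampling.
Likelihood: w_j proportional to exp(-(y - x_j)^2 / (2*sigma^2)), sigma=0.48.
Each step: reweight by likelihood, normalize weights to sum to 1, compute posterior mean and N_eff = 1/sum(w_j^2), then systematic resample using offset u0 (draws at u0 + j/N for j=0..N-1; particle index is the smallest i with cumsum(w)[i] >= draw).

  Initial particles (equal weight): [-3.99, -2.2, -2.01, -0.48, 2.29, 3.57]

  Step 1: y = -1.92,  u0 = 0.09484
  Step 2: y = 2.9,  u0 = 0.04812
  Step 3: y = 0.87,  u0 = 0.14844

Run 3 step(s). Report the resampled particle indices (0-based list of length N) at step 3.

step 1: w=[0.0000, 0.4591, 0.5348, 0.0060, 0.0000, 0.0000]  mean=-2.0881  Neff=2.0128  idx=[1, 1, 1, 2, 2, 2]
step 2: w=[0.0053, 0.0053, 0.0053, 0.3280, 0.3280, 0.3280]  mean=-2.0130  Neff=3.0967  idx=[3, 3, 4, 4, 5, 5]
step 3: w=[0.1667, 0.1667, 0.1667, 0.1667, 0.1667, 0.1667]  mean=-2.0100  Neff=6.0000  idx=[0, 1, 2, 3, 4, 5]

resampled_idx = [0, 1, 2, 3, 4, 5]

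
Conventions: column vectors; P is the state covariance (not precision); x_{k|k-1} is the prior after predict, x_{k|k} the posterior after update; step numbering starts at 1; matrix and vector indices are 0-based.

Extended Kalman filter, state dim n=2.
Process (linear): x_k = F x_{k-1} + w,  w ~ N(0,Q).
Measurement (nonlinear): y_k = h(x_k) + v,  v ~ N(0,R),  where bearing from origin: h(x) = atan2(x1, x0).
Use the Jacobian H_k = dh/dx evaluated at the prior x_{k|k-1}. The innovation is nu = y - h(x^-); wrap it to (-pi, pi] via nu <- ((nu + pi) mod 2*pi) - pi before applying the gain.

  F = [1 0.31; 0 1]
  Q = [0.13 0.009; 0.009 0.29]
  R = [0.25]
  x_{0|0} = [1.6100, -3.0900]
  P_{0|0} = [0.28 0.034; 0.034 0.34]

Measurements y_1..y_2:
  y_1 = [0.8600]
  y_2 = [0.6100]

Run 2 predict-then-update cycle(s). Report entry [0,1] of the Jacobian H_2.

H_jac[0,1] = 0.1444

step 1: x^-=[0.6521, -3.0900]  P^-=[0.4638 0.1484; 0.1484 0.6300]  H_jac=[0.3098 0.0654]  S=[0.3032]  K=[0.5059; 0.2875]  nu=[2.2228]  x^+=[1.7765, -2.4510]  P^+=[0.3862 0.1043; 0.1043 0.6049]
step 2: x^-=[1.0167, -2.4510]  P^-=[0.6390 0.3008; 0.3008 0.8949]  H_jac=[0.3481 0.1444]  S=[0.3763]  K=[0.7065; 0.6217]  nu=[1.7876]  x^+=[2.2796, -1.3397]  P^+=[0.4511 0.1356; 0.1356 0.7495]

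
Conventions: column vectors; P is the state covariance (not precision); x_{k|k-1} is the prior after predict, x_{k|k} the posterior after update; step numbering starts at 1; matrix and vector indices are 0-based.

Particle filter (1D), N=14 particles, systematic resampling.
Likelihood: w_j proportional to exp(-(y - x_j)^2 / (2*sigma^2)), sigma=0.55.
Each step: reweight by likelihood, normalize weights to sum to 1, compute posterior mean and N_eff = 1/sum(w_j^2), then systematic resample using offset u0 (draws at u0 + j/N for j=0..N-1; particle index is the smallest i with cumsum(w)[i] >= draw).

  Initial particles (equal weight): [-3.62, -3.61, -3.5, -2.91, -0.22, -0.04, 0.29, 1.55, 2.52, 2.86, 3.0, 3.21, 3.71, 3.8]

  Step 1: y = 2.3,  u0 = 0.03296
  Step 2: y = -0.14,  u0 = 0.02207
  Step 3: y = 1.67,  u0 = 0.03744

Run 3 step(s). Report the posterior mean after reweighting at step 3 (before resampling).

step 1: w=[0.0000, 0.0000, 0.0000, 0.0000, 0.0000, 0.0000, 0.0005, 0.1475, 0.3450, 0.2226, 0.1663, 0.0951, 0.0140, 0.0091]  mean=2.6251  Neff=4.3997  idx=[7, 7, 8, 8, 8, 8, 8, 9, 9, 9, 10, 10, 11, 11]
step 2: w=[0.4988, 0.4988, 0.0005, 0.0005, 0.0005, 0.0005, 0.0005, 0.0000, 0.0000, 0.0000, 0.0000, 0.0000, 0.0000, 0.0000]  mean=1.5524  Neff=2.0096  idx=[0, 0, 0, 0, 0, 0, 0, 1, 1, 1, 1, 1, 1, 1]
step 3: w=[0.0714, 0.0714, 0.0714, 0.0714, 0.0714, 0.0714, 0.0714, 0.0714, 0.0714, 0.0714, 0.0714, 0.0714, 0.0714, 0.0714]  mean=1.5500  Neff=14.0000  idx=[0, 1, 2, 3, 4, 5, 6, 7, 8, 9, 10, 11, 12, 13]

post_mean = 1.5500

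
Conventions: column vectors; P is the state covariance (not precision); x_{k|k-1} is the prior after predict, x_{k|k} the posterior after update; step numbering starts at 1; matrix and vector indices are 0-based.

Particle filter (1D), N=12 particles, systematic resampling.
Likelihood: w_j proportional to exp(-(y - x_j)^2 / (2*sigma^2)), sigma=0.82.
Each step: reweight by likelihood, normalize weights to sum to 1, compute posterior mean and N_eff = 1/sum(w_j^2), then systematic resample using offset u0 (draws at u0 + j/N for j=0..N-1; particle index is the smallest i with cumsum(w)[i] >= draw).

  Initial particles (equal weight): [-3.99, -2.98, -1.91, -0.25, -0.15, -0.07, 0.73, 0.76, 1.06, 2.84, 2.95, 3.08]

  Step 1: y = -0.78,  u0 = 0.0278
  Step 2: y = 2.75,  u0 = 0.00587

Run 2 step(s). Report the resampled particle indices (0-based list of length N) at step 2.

resampled_idx = [2, 8, 10, 10, 10, 10, 10, 11, 11, 11, 11, 11]

step 1: w=[0.0002, 0.0088, 0.1251, 0.2623, 0.2406, 0.2222, 0.0593, 0.0554, 0.0261, 0.0000, 0.0000, 0.0000]  mean=-0.2699  Neff=5.0237  idx=[2, 2, 3, 3, 3, 4, 4, 4, 5, 5, 6, 7]
step 2: w=[0.0000, 0.0000, 0.0107, 0.0107, 0.0107, 0.0166, 0.0166, 0.0166, 0.0234, 0.0234, 0.4161, 0.4551]  mean=0.6308  Neff=2.6144  idx=[2, 8, 10, 10, 10, 10, 10, 11, 11, 11, 11, 11]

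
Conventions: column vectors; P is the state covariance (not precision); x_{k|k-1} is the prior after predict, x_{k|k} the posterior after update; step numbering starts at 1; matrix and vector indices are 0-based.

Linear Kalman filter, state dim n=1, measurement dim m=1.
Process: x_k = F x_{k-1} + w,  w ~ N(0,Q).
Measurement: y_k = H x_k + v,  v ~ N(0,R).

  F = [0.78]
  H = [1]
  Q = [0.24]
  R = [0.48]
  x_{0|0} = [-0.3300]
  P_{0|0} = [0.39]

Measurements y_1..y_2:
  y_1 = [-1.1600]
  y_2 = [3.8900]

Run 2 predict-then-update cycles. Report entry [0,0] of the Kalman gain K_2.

K[0,0] = 0.4455

step 1: x^-=[-0.2574]  P^-=[0.4773]  S=[0.9573]  K=[0.4986]  nu=[-0.9026]  x^+=[-0.7074]  P^+=[0.2393]
step 2: x^-=[-0.5518]  P^-=[0.3856]  S=[0.8656]  K=[0.4455]  nu=[4.4418]  x^+=[1.4269]  P^+=[0.2138]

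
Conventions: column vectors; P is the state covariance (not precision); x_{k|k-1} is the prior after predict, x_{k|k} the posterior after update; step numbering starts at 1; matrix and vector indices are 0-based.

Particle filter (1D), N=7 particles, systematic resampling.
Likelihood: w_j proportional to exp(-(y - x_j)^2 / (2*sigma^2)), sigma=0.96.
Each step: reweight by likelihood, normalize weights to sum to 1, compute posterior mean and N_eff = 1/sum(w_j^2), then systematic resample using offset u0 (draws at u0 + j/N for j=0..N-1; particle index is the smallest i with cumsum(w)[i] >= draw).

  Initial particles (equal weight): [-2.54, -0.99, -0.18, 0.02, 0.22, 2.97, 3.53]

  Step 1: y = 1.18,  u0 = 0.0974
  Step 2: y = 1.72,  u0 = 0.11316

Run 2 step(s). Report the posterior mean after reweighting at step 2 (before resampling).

step 1: w=[0.0003, 0.0442, 0.2084, 0.2739, 0.3448, 0.0999, 0.0284]  mean=0.3964  Neff=3.9982  idx=[2, 2, 3, 3, 4, 4, 5]
step 2: w=[0.0821, 0.0821, 0.1214, 0.1214, 0.1718, 0.1718, 0.2494]  mean=0.7917  Neff=6.0907  idx=[1, 2, 3, 4, 5, 6, 6]

post_mean = 0.7917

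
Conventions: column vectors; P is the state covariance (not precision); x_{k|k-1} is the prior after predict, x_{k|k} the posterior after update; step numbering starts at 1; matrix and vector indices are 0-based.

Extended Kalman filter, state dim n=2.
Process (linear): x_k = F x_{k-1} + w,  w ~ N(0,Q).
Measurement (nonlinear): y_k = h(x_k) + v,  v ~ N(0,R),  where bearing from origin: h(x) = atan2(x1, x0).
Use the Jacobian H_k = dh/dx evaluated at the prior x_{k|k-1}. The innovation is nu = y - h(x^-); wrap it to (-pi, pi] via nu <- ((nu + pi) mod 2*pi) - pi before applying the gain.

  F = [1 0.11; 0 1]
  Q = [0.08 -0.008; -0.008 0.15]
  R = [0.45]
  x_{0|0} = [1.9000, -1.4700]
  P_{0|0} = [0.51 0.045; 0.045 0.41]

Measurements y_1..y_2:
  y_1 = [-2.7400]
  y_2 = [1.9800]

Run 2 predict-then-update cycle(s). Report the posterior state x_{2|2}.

x_post = [-0.6002, -2.8221]

step 1: x^-=[1.7383, -1.4700]  P^-=[0.6049 0.0821; 0.0821 0.5600]  H_jac=[0.2836 0.3354]  S=[0.5773]  K=[0.3449; 0.3657]  nu=[-2.0380]  x^+=[1.0354, -2.2153]  P^+=[0.5362 0.0093; 0.0093 0.4828]
step 2: x^-=[0.7917, -2.2153]  P^-=[0.6241 0.0544; 0.0544 0.6328]  H_jac=[0.4003 0.1431]  S=[0.5692]  K=[0.4526; 0.1973]  nu=[-3.0756]  x^+=[-0.6002, -2.8221]  P^+=[0.5075 0.0036; 0.0036 0.6106]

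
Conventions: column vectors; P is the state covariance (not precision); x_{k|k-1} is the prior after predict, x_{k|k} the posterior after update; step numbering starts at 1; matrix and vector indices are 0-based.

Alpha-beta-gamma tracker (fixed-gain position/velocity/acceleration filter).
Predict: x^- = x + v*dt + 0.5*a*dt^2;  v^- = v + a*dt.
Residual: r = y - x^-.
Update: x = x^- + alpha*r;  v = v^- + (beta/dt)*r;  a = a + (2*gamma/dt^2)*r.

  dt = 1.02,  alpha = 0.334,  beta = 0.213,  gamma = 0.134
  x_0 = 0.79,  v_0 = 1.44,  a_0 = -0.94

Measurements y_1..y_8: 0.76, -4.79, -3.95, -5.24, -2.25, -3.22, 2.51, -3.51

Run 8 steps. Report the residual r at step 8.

resid = -11.0618

step 1: x_pred=1.7698  r=-1.0098  x^+=1.4325  v^+=0.2703  a^+=-1.2001
step 2: x_pred=1.0840  r=-5.8740  x^+=-0.8779  v^+=-2.1804  a^+=-2.7132
step 3: x_pred=-4.5134  r=0.5634  x^+=-4.3252  v^+=-4.8303  a^+=-2.5681
step 4: x_pred=-10.5880  r=5.3480  x^+=-8.8018  v^+=-6.3329  a^+=-1.1905
step 5: x_pred=-15.8806  r=13.6306  x^+=-11.3280  v^+=-4.7008  a^+=2.3207
step 6: x_pred=-14.9156  r=11.6956  x^+=-11.0093  v^+=0.1086  a^+=5.3334
step 7: x_pred=-8.1241  r=10.6341  x^+=-4.5723  v^+=7.7693  a^+=8.0727
step 8: x_pred=7.5518  r=-11.0618  x^+=3.8571  v^+=13.6934  a^+=5.2232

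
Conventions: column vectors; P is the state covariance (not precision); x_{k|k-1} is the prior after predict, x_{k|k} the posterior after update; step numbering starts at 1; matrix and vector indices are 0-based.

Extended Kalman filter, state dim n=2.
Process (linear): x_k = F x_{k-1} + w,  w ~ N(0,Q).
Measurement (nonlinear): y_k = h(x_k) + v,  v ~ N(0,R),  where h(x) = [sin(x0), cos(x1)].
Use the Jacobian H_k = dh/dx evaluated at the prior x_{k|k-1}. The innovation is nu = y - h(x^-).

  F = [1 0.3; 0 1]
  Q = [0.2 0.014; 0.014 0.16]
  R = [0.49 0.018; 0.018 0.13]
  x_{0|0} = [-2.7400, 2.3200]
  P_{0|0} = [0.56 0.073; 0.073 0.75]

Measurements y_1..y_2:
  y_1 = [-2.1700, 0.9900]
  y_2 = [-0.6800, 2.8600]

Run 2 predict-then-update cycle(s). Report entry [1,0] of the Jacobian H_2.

H_jac[1,0] = 0.0000

step 1: x^-=[-2.0440, 2.3200]  P^-=[0.8713 0.3120; 0.3120 0.9100]  H_jac=[-0.4557 0.0000; 0.0000 -0.7322]  S=[0.6710 0.1221; 0.1221 0.6179]  K=[-0.5441 -0.2622; -0.0162 -1.0752]  nu=[-1.2799, 1.6711]  x^+=[-1.7858, 0.5441]  P^+=[0.5953 0.0599; 0.0599 0.1913]
step 2: x^-=[-1.6225, 0.5441]  P^-=[0.8485 0.1313; 0.1313 0.3513]  H_jac=[-0.0517 0.0000; 0.0000 -0.5177]  S=[0.4923 0.0215; 0.0215 0.2241]  K=[-0.0762 -0.2960; 0.0218 -0.8134]  nu=[0.3187, 2.0044]  x^+=[-2.2400, -1.0794]  P^+=[0.8251 0.0770; 0.0770 0.2035]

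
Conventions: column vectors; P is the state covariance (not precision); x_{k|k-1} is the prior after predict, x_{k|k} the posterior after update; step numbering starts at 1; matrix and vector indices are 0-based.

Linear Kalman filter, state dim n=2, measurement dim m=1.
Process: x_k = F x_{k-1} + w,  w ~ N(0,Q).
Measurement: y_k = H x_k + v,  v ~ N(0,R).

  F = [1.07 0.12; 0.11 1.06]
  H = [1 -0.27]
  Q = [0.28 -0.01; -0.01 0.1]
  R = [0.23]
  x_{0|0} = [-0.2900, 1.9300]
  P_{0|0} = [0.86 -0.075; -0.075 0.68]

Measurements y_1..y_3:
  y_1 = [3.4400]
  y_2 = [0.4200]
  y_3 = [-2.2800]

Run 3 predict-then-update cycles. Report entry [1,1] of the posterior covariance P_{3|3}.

P_post[1,1] = 1.3772

step 1: x^-=[-0.0787, 2.0139]  P^-=[1.2551 0.0917; 0.0917 0.8570]  S=[1.4981]  K=[0.8213; -0.0933]  nu=[4.0625]  x^+=[3.2578, 1.6350]  P^+=[0.2446 0.2064; 0.2064 0.8439]
step 2: x^-=[3.6820, 2.0915]  P^-=[0.6252 0.3630; 0.3630 1.0993]  S=[0.7394]  K=[0.7131; 0.0895]  nu=[-2.6973]  x^+=[1.7586, 1.8501]  P^+=[0.2493 0.3158; 0.3158 1.0934]
step 3: x^-=[2.1037, 2.1546]  P^-=[0.6622 0.5208; 0.5208 1.4052]  S=[0.7135]  K=[0.7311; 0.1981]  nu=[-3.8020]  x^+=[-0.6760, 1.4013]  P^+=[0.2809 0.4174; 0.4174 1.3772]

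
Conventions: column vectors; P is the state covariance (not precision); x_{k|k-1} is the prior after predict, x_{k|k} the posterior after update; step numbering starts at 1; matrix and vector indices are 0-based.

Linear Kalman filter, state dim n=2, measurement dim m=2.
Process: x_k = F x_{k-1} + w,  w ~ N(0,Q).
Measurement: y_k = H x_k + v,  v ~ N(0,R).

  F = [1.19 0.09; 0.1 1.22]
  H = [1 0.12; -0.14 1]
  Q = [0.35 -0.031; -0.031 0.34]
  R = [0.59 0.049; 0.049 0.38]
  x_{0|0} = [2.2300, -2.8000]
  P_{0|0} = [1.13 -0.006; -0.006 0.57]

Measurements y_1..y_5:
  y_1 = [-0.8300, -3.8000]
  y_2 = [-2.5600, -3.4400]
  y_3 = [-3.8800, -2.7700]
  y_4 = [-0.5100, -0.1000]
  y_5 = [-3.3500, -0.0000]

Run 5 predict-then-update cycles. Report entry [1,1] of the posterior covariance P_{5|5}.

step 1: x^-=[2.4017, -3.1930]  P^-=[1.9535 0.1573; 0.1573 1.1982]  S=[2.5985 0.0739; 0.0739 1.5725]  K=[0.7622 -0.1097; 0.0947 0.7435]  nu=[-2.8485, -0.2708]  x^+=[0.2603, -3.6641]  P^+=[0.4375 0.0569; 0.0569 0.2952]
step 2: x^-=[-0.0200, -4.4442]  P^-=[0.9841 0.1366; 0.1366 0.7976]  S=[1.6183 0.1412; 0.1412 1.1586]  K=[0.6249 -0.0772; 0.0858 0.6614]  nu=[-2.0067, 1.0014]  x^+=[-1.3514, -3.9541]  P^+=[0.3588 0.0515; 0.0515 0.2628]
step 3: x^-=[-1.9640, -4.9591]  P^-=[0.8712 0.1158; 0.1158 0.7472]  S=[1.4997 0.1305; 0.1305 1.1119]  K=[0.5967 -0.0756; 0.0806 0.6480]  nu=[-1.3209, 1.9141]  x^+=[-2.8970, -3.8252]  P^+=[0.3426 0.0485; 0.0485 0.2570]
step 4: x^-=[-3.7917, -4.9564]  P^-=[0.8476 0.1088; 0.1088 0.7377]  S=[1.4743 0.1258; 0.1258 1.1039]  K=[0.5903 -0.0762; 0.0787 0.6455]  nu=[3.8764, 4.3256]  x^+=[-1.8333, -1.8589]  P^+=[0.3388 0.0474; 0.0474 0.2558]
step 5: x^-=[-2.3490, -2.4512]  P^-=[0.8420 0.1066; 0.1066 0.7357]  S=[1.4682 0.1242; 0.1242 1.1023]  K=[0.5887 -0.0766; 0.0782 0.6450]  nu=[-0.7069, 2.1223]  x^+=[-2.9276, -1.1375]  P^+=[0.3379 0.0471; 0.0471 0.2555]

P_post[1,1] = 0.2555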